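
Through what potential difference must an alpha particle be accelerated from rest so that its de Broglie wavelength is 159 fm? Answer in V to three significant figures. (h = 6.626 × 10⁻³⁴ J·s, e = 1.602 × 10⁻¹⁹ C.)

V = 4080 V

p = h/λ = 6.626 × 10⁻³⁴ / 1.590 × 10⁻¹³ = 4.167 × 10⁻²¹ kg·m/s.
KE = p²/(2m) = 1.307 × 10⁻¹⁵ J.
V = KE/2e = 1.307 × 10⁻¹⁵ / (2 × 1.602 × 10⁻¹⁹) = 4080 V.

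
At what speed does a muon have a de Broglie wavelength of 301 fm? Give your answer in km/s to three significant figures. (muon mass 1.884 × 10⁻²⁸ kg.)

v = 1.17 × 10⁴ km/s

p = h/λ = 6.626 × 10⁻³⁴ / 3.010 × 10⁻¹³ = 2.201 × 10⁻²¹ kg·m/s.
v = p/m = 2.201 × 10⁻²¹ / 1.884 × 10⁻²⁸ = 1.17 × 10⁷ m/s = 1.17 × 10⁴ km/s.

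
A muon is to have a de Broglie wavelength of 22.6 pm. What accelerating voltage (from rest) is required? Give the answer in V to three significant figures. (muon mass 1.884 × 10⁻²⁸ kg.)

V = 14.2 V

p = h/λ = 6.626 × 10⁻³⁴ / 2.260 × 10⁻¹¹ = 2.932 × 10⁻²³ kg·m/s.
KE = p²/(2m) = 2.281 × 10⁻¹⁸ J.
V = KE/e = 2.281 × 10⁻¹⁸ / (1.602 × 10⁻¹⁹) = 14.2 V.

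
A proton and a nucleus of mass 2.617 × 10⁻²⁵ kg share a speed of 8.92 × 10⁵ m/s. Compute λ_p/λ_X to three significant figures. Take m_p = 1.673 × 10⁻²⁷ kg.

At fixed v, p = mv so λ = h/(mv) ∝ 1/m.
λ_p/λ_X = m_X/m_p = 2.617 × 10⁻²⁵/1.673 × 10⁻²⁷ = 156.

λ_p/λ_X = 156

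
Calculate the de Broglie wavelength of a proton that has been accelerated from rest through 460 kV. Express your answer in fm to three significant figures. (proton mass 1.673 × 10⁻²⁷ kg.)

KE = eV = 1.602 × 10⁻¹⁹ × 4.600 × 10⁵ = 7.369 × 10⁻¹⁴ J.
p = √(2mKE) = √(2 × 1.673 × 10⁻²⁷ × 7.369 × 10⁻¹⁴) = 1.570 × 10⁻²⁰ kg·m/s.
λ = h/p = 6.626 × 10⁻³⁴ / 1.570 × 10⁻²⁰ = 4.22 × 10⁻¹⁴ m = 42.2 fm.

λ = 42.2 fm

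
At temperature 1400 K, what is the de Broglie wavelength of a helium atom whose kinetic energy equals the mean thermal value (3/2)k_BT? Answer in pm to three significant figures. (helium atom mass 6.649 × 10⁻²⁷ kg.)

KE = (3/2)k_BT = 1.5 × 1.381 × 10⁻²³ × 1400 = 2.900 × 10⁻²⁰ J.
p = √(2mKE) = √(2 × 6.649 × 10⁻²⁷ × 2.900 × 10⁻²⁰) = 1.964 × 10⁻²³ kg·m/s.
λ = h/p = 3.37 × 10⁻¹¹ m = 33.7 pm.

λ = 33.7 pm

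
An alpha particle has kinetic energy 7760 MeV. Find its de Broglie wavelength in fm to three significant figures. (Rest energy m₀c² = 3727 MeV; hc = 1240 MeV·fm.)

λ = 0.114 fm

Total energy E = KE + m₀c² = 7760 + 3727 = 11487 MeV.
(pc)² = E² − (m₀c²)² = (11487)² − (3727)² = 1.181 × 10⁸ MeV², so pc = 1.087 × 10⁴ MeV.
λ = hc/(pc) = 1240 MeV·fm / 1.087 × 10⁴ MeV = 0.114 fm.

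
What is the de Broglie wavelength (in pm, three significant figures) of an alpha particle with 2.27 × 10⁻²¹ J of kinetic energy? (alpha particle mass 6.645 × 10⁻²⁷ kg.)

λ = 121 pm

p = √(2mKE) = √(2 × 6.645 × 10⁻²⁷ × 2.270 × 10⁻²¹) = 5.493 × 10⁻²⁴ kg·m/s.
λ = h/p = 6.626 × 10⁻³⁴ / 5.493 × 10⁻²⁴ = 1.21 × 10⁻¹⁰ m = 121 pm.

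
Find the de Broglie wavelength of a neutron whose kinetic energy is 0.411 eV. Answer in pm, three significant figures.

λ = 44.6 pm

KE = 0.411 eV = 6.584 × 10⁻²⁰ J.
p = √(2mKE) = √(2 × 1.675 × 10⁻²⁷ × 6.584 × 10⁻²⁰) = 1.485 × 10⁻²³ kg·m/s.
λ = h/p = 6.626 × 10⁻³⁴ / 1.485 × 10⁻²³ = 4.46 × 10⁻¹¹ m = 44.6 pm.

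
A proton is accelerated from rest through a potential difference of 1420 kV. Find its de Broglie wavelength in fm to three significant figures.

KE = eV = 1.602 × 10⁻¹⁹ × 1.420 × 10⁶ = 2.275 × 10⁻¹³ J.
p = √(2mKE) = √(2 × 1.673 × 10⁻²⁷ × 2.275 × 10⁻¹³) = 2.759 × 10⁻²⁰ kg·m/s.
λ = h/p = 6.626 × 10⁻³⁴ / 2.759 × 10⁻²⁰ = 2.40 × 10⁻¹⁴ m = 24.0 fm.

λ = 24.0 fm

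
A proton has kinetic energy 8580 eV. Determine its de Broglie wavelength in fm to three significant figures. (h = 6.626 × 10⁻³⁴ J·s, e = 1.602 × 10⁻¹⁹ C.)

λ = 309 fm

KE = 8580 eV = 1.375 × 10⁻¹⁵ J.
p = √(2mKE) = √(2 × 1.673 × 10⁻²⁷ × 1.375 × 10⁻¹⁵) = 2.145 × 10⁻²¹ kg·m/s.
λ = h/p = 6.626 × 10⁻³⁴ / 2.145 × 10⁻²¹ = 3.09 × 10⁻¹³ m = 309 fm.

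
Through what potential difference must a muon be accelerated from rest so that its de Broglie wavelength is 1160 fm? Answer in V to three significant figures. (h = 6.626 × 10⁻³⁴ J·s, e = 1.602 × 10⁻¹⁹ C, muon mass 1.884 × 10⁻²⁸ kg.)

p = h/λ = 6.626 × 10⁻³⁴ / 1.160 × 10⁻¹² = 5.712 × 10⁻²² kg·m/s.
KE = p²/(2m) = 8.659 × 10⁻¹⁶ J.
V = KE/e = 8.659 × 10⁻¹⁶ / (1.602 × 10⁻¹⁹) = 5410 V.

V = 5410 V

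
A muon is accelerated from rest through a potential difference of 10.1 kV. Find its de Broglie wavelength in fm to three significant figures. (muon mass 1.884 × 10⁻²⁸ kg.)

KE = eV = 1.602 × 10⁻¹⁹ × 1.010 × 10⁴ = 1.618 × 10⁻¹⁵ J.
p = √(2mKE) = √(2 × 1.884 × 10⁻²⁸ × 1.618 × 10⁻¹⁵) = 7.808 × 10⁻²² kg·m/s.
λ = h/p = 6.626 × 10⁻³⁴ / 7.808 × 10⁻²² = 8.49 × 10⁻¹³ m = 849 fm.

λ = 849 fm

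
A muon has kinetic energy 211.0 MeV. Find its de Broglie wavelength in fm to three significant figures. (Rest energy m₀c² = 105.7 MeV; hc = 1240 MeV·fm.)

λ = 4.15 fm

Total energy E = KE + m₀c² = 211.0 + 105.7 = 316.7 MeV.
(pc)² = E² − (m₀c²)² = (316.7)² − (105.7)² = 8.913 × 10⁴ MeV², so pc = 298.5 MeV.
λ = hc/(pc) = 1240 MeV·fm / 298.5 MeV = 4.15 fm.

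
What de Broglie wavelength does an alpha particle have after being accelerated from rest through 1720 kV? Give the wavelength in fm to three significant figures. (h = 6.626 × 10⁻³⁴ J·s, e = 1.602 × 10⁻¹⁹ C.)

KE = 2eV = 2 × 1.602 × 10⁻¹⁹ × 1.720 × 10⁶ = 5.511 × 10⁻¹³ J.
p = √(2mKE) = √(2 × 6.645 × 10⁻²⁷ × 5.511 × 10⁻¹³) = 8.558 × 10⁻²⁰ kg·m/s.
λ = h/p = 6.626 × 10⁻³⁴ / 8.558 × 10⁻²⁰ = 7.74 × 10⁻¹⁵ m = 7.74 fm.

λ = 7.74 fm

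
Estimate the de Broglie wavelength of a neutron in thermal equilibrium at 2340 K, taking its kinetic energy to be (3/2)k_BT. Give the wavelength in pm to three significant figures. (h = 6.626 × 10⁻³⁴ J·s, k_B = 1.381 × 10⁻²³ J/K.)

λ = 52.0 pm

KE = (3/2)k_BT = 1.5 × 1.381 × 10⁻²³ × 2340 = 4.847 × 10⁻²⁰ J.
p = √(2mKE) = √(2 × 1.675 × 10⁻²⁷ × 4.847 × 10⁻²⁰) = 1.274 × 10⁻²³ kg·m/s.
λ = h/p = 5.20 × 10⁻¹¹ m = 52.0 pm.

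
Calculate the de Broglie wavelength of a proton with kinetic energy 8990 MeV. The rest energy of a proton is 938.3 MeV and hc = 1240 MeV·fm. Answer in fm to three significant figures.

λ = 0.125 fm

Total energy E = KE + m₀c² = 8990 + 938.3 = 9928.3 MeV.
(pc)² = E² − (m₀c²)² = (9928.3)² − (938.3)² = 9.769 × 10⁷ MeV², so pc = 9884 MeV.
λ = hc/(pc) = 1240 MeV·fm / 9884 MeV = 0.125 fm.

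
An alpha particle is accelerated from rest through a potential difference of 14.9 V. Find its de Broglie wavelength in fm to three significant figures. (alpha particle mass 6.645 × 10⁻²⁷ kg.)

KE = 2eV = 2 × 1.602 × 10⁻¹⁹ × 14.90 = 4.774 × 10⁻¹⁸ J.
p = √(2mKE) = √(2 × 6.645 × 10⁻²⁷ × 4.774 × 10⁻¹⁸) = 2.519 × 10⁻²² kg·m/s.
λ = h/p = 6.626 × 10⁻³⁴ / 2.519 × 10⁻²² = 2.63 × 10⁻¹² m = 2630 fm.

λ = 2630 fm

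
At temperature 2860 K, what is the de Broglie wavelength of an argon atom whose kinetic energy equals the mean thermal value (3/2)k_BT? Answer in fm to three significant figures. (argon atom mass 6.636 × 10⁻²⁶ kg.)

λ = 7470 fm

KE = (3/2)k_BT = 1.5 × 1.381 × 10⁻²³ × 2860 = 5.924 × 10⁻²⁰ J.
p = √(2mKE) = √(2 × 6.636 × 10⁻²⁶ × 5.924 × 10⁻²⁰) = 8.867 × 10⁻²³ kg·m/s.
λ = h/p = 7.47 × 10⁻¹² m = 7470 fm.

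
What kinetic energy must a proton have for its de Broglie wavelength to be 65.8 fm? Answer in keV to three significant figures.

KE = 189 keV

p = h/λ = 6.626 × 10⁻³⁴ / 6.580 × 10⁻¹⁴ = 1.007 × 10⁻²⁰ kg·m/s.
KE = p²/(2m) = (1.007 × 10⁻²⁰)² / (2 × 1.673 × 10⁻²⁷) = 3.031 × 10⁻¹⁴ J = 189 keV.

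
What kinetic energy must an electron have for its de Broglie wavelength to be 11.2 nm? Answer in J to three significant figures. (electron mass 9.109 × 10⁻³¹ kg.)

KE = 1.92 × 10⁻²¹ J

p = h/λ = 6.626 × 10⁻³⁴ / 1.120 × 10⁻⁸ = 5.916 × 10⁻²⁶ kg·m/s.
KE = p²/(2m) = (5.916 × 10⁻²⁶)² / (2 × 9.109 × 10⁻³¹) = 1.921 × 10⁻²¹ J = 1.92 × 10⁻²¹ J.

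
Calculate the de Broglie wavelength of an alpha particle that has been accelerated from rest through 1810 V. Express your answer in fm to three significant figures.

λ = 239 fm

KE = 2eV = 2 × 1.602 × 10⁻¹⁹ × 1810 = 5.799 × 10⁻¹⁶ J.
p = √(2mKE) = √(2 × 6.645 × 10⁻²⁷ × 5.799 × 10⁻¹⁶) = 2.776 × 10⁻²¹ kg·m/s.
λ = h/p = 6.626 × 10⁻³⁴ / 2.776 × 10⁻²¹ = 2.39 × 10⁻¹³ m = 239 fm.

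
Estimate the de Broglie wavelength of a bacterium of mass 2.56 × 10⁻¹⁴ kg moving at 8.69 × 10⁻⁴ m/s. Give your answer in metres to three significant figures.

p = mv = 2.56 × 10⁻¹⁴ × 8.69 × 10⁻⁴ = 2.225 × 10⁻¹⁷ kg·m/s.
λ = h/p = 6.626 × 10⁻³⁴ / 2.225 × 10⁻¹⁷ = 2.98 × 10⁻¹⁷ m.

λ = 2.98 × 10⁻¹⁷ m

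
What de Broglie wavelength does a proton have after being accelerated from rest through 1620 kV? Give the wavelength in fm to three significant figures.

KE = eV = 1.602 × 10⁻¹⁹ × 1.620 × 10⁶ = 2.595 × 10⁻¹³ J.
p = √(2mKE) = √(2 × 1.673 × 10⁻²⁷ × 2.595 × 10⁻¹³) = 2.947 × 10⁻²⁰ kg·m/s.
λ = h/p = 6.626 × 10⁻³⁴ / 2.947 × 10⁻²⁰ = 2.25 × 10⁻¹⁴ m = 22.5 fm.

λ = 22.5 fm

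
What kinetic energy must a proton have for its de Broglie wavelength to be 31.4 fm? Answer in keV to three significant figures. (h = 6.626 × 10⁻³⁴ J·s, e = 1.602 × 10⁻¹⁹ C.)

KE = 831 keV

p = h/λ = 6.626 × 10⁻³⁴ / 3.140 × 10⁻¹⁴ = 2.110 × 10⁻²⁰ kg·m/s.
KE = p²/(2m) = (2.110 × 10⁻²⁰)² / (2 × 1.673 × 10⁻²⁷) = 1.331 × 10⁻¹³ J = 831 keV.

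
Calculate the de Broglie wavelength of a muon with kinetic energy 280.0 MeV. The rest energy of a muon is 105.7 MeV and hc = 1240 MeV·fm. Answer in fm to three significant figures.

Total energy E = KE + m₀c² = 280.0 + 105.7 = 385.7 MeV.
(pc)² = E² − (m₀c²)² = (385.7)² − (105.7)² = 1.376 × 10⁵ MeV², so pc = 370.9 MeV.
λ = hc/(pc) = 1240 MeV·fm / 370.9 MeV = 3.34 fm.

λ = 3.34 fm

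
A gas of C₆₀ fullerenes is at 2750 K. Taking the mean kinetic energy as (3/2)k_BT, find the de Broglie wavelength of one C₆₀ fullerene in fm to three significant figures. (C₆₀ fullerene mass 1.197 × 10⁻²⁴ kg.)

KE = (3/2)k_BT = 1.5 × 1.381 × 10⁻²³ × 2750 = 5.697 × 10⁻²⁰ J.
p = √(2mKE) = √(2 × 1.197 × 10⁻²⁴ × 5.697 × 10⁻²⁰) = 3.693 × 10⁻²² kg·m/s.
λ = h/p = 1.79 × 10⁻¹² m = 1790 fm.

λ = 1790 fm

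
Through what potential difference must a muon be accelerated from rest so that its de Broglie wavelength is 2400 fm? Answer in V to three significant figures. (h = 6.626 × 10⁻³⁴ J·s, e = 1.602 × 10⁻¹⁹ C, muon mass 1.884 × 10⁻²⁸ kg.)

p = h/λ = 6.626 × 10⁻³⁴ / 2.400 × 10⁻¹² = 2.761 × 10⁻²² kg·m/s.
KE = p²/(2m) = 2.023 × 10⁻¹⁶ J.
V = KE/e = 2.023 × 10⁻¹⁶ / (1.602 × 10⁻¹⁹) = 1260 V.

V = 1260 V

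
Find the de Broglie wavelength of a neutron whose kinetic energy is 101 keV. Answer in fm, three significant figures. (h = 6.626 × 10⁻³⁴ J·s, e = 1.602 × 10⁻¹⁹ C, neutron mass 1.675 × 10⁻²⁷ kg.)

λ = 90.0 fm

KE = 101 keV = 1.618 × 10⁻¹⁴ J.
p = √(2mKE) = √(2 × 1.675 × 10⁻²⁷ × 1.618 × 10⁻¹⁴) = 7.362 × 10⁻²¹ kg·m/s.
λ = h/p = 6.626 × 10⁻³⁴ / 7.362 × 10⁻²¹ = 9.00 × 10⁻¹⁴ m = 90.0 fm.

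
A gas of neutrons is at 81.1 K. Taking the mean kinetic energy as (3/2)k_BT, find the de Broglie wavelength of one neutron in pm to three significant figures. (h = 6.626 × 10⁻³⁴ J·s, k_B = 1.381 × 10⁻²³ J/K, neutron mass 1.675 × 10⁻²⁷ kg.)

KE = (3/2)k_BT = 1.5 × 1.381 × 10⁻²³ × 81.1 = 1.680 × 10⁻²¹ J.
p = √(2mKE) = √(2 × 1.675 × 10⁻²⁷ × 1.680 × 10⁻²¹) = 2.372 × 10⁻²⁴ kg·m/s.
λ = h/p = 2.79 × 10⁻¹⁰ m = 279 pm.

λ = 279 pm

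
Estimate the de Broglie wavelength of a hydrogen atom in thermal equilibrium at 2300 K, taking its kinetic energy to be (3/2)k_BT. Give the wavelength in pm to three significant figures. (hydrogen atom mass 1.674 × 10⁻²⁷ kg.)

KE = (3/2)k_BT = 1.5 × 1.381 × 10⁻²³ × 2300 = 4.764 × 10⁻²⁰ J.
p = √(2mKE) = √(2 × 1.674 × 10⁻²⁷ × 4.764 × 10⁻²⁰) = 1.263 × 10⁻²³ kg·m/s.
λ = h/p = 5.25 × 10⁻¹¹ m = 52.5 pm.

λ = 52.5 pm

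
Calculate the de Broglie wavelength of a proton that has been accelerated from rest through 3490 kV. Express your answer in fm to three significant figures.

KE = eV = 1.602 × 10⁻¹⁹ × 3.490 × 10⁶ = 5.591 × 10⁻¹³ J.
p = √(2mKE) = √(2 × 1.673 × 10⁻²⁷ × 5.591 × 10⁻¹³) = 4.325 × 10⁻²⁰ kg·m/s.
λ = h/p = 6.626 × 10⁻³⁴ / 4.325 × 10⁻²⁰ = 1.53 × 10⁻¹⁴ m = 15.3 fm.

λ = 15.3 fm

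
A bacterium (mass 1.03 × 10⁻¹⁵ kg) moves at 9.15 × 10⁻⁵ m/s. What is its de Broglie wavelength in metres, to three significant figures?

λ = 7.03 × 10⁻¹⁵ m

p = mv = 1.03 × 10⁻¹⁵ × 9.15 × 10⁻⁵ = 9.425 × 10⁻²⁰ kg·m/s.
λ = h/p = 6.626 × 10⁻³⁴ / 9.425 × 10⁻²⁰ = 7.03 × 10⁻¹⁵ m.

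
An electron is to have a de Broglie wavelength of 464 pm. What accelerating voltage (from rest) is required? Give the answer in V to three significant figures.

V = 6.99 V

p = h/λ = 6.626 × 10⁻³⁴ / 4.640 × 10⁻¹⁰ = 1.428 × 10⁻²⁴ kg·m/s.
KE = p²/(2m) = 1.119 × 10⁻¹⁸ J.
V = KE/e = 1.119 × 10⁻¹⁸ / (1.602 × 10⁻¹⁹) = 6.99 V.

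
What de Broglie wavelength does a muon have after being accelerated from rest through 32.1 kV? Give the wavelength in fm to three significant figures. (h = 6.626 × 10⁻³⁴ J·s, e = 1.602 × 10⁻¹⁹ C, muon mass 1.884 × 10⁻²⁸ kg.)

KE = eV = 1.602 × 10⁻¹⁹ × 3.210 × 10⁴ = 5.142 × 10⁻¹⁵ J.
p = √(2mKE) = √(2 × 1.884 × 10⁻²⁸ × 5.142 × 10⁻¹⁵) = 1.392 × 10⁻²¹ kg·m/s.
λ = h/p = 6.626 × 10⁻³⁴ / 1.392 × 10⁻²¹ = 4.76 × 10⁻¹³ m = 476 fm.

λ = 476 fm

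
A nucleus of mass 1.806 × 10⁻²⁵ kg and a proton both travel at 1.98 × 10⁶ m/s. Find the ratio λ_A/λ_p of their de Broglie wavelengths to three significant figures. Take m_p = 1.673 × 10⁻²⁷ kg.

At fixed v, p = mv so λ = h/(mv) ∝ 1/m.
λ_A/λ_p = m_p/m_A = 1.673 × 10⁻²⁷/1.806 × 10⁻²⁵ = 9.26 × 10⁻³.

λ_A/λ_p = 9.26 × 10⁻³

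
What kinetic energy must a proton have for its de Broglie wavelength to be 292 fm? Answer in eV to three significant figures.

p = h/λ = 6.626 × 10⁻³⁴ / 2.920 × 10⁻¹³ = 2.269 × 10⁻²¹ kg·m/s.
KE = p²/(2m) = (2.269 × 10⁻²¹)² / (2 × 1.673 × 10⁻²⁷) = 1.539 × 10⁻¹⁵ J = 9610 eV.

KE = 9610 eV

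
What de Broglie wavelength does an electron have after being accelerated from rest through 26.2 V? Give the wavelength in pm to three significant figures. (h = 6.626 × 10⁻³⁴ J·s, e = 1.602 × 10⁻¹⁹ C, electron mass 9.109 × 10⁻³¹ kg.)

λ = 240 pm

KE = eV = 1.602 × 10⁻¹⁹ × 26.20 = 4.197 × 10⁻¹⁸ J.
p = √(2mKE) = √(2 × 9.109 × 10⁻³¹ × 4.197 × 10⁻¹⁸) = 2.765 × 10⁻²⁴ kg·m/s.
λ = h/p = 6.626 × 10⁻³⁴ / 2.765 × 10⁻²⁴ = 2.40 × 10⁻¹⁰ m = 240 pm.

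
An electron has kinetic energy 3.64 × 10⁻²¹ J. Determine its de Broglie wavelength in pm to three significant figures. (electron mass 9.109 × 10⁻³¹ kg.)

λ = 8140 pm

p = √(2mKE) = √(2 × 9.109 × 10⁻³¹ × 3.640 × 10⁻²¹) = 8.143 × 10⁻²⁶ kg·m/s.
λ = h/p = 6.626 × 10⁻³⁴ / 8.143 × 10⁻²⁶ = 8.14 × 10⁻⁹ m = 8140 pm.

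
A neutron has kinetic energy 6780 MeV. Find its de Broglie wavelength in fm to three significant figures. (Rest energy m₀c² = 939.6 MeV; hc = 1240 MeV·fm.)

λ = 0.162 fm

Total energy E = KE + m₀c² = 6780 + 939.6 = 7719.6 MeV.
(pc)² = E² − (m₀c²)² = (7719.6)² − (939.6)² = 5.871 × 10⁷ MeV², so pc = 7662 MeV.
λ = hc/(pc) = 1240 MeV·fm / 7662 MeV = 0.162 fm.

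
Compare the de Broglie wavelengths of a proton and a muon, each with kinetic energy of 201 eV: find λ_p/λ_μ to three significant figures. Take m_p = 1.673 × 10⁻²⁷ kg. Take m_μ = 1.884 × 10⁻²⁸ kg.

λ_p/λ_μ = 0.336

At fixed KE, p = √(2mKE) so λ = h/p ∝ 1/√m.
λ_p/λ_μ = √(m_μ/m_p) = √(1.884 × 10⁻²⁸/1.673 × 10⁻²⁷) = √(0.1126) = 0.336.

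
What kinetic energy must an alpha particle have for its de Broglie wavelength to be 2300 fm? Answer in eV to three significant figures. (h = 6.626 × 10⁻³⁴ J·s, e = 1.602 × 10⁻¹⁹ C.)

KE = 39.0 eV

p = h/λ = 6.626 × 10⁻³⁴ / 2.300 × 10⁻¹² = 2.881 × 10⁻²² kg·m/s.
KE = p²/(2m) = (2.881 × 10⁻²²)² / (2 × 6.645 × 10⁻²⁷) = 6.245 × 10⁻¹⁸ J = 39.0 eV.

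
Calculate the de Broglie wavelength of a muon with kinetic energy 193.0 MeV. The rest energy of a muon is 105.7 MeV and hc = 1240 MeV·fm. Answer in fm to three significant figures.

λ = 4.44 fm

Total energy E = KE + m₀c² = 193.0 + 105.7 = 298.7 MeV.
(pc)² = E² − (m₀c²)² = (298.7)² − (105.7)² = 7.805 × 10⁴ MeV², so pc = 279.4 MeV.
λ = hc/(pc) = 1240 MeV·fm / 279.4 MeV = 4.44 fm.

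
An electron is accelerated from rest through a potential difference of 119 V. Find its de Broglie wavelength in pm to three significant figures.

λ = 112 pm

KE = eV = 1.602 × 10⁻¹⁹ × 119.0 = 1.906 × 10⁻¹⁷ J.
p = √(2mKE) = √(2 × 9.109 × 10⁻³¹ × 1.906 × 10⁻¹⁷) = 5.893 × 10⁻²⁴ kg·m/s.
λ = h/p = 6.626 × 10⁻³⁴ / 5.893 × 10⁻²⁴ = 1.12 × 10⁻¹⁰ m = 112 pm.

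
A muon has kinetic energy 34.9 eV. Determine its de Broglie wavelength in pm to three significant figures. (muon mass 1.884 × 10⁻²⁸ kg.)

KE = 34.9 eV = 5.591 × 10⁻¹⁸ J.
p = √(2mKE) = √(2 × 1.884 × 10⁻²⁸ × 5.591 × 10⁻¹⁸) = 4.590 × 10⁻²³ kg·m/s.
λ = h/p = 6.626 × 10⁻³⁴ / 4.590 × 10⁻²³ = 1.44 × 10⁻¹¹ m = 14.4 pm.

λ = 14.4 pm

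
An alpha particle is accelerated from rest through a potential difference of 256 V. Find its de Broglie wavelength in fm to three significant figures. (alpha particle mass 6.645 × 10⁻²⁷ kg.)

λ = 635 fm

KE = 2eV = 2 × 1.602 × 10⁻¹⁹ × 256.0 = 8.202 × 10⁻¹⁷ J.
p = √(2mKE) = √(2 × 6.645 × 10⁻²⁷ × 8.202 × 10⁻¹⁷) = 1.044 × 10⁻²¹ kg·m/s.
λ = h/p = 6.626 × 10⁻³⁴ / 1.044 × 10⁻²¹ = 6.35 × 10⁻¹³ m = 635 fm.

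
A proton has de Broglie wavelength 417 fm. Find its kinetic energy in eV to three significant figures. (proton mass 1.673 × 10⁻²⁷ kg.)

KE = 4710 eV

p = h/λ = 6.626 × 10⁻³⁴ / 4.170 × 10⁻¹³ = 1.589 × 10⁻²¹ kg·m/s.
KE = p²/(2m) = (1.589 × 10⁻²¹)² / (2 × 1.673 × 10⁻²⁷) = 7.546 × 10⁻¹⁶ J = 4710 eV.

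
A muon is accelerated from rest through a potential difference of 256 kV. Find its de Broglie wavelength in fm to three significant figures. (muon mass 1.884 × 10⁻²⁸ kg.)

λ = 169 fm

KE = eV = 1.602 × 10⁻¹⁹ × 2.560 × 10⁵ = 4.101 × 10⁻¹⁴ J.
p = √(2mKE) = √(2 × 1.884 × 10⁻²⁸ × 4.101 × 10⁻¹⁴) = 3.931 × 10⁻²¹ kg·m/s.
λ = h/p = 6.626 × 10⁻³⁴ / 3.931 × 10⁻²¹ = 1.69 × 10⁻¹³ m = 169 fm.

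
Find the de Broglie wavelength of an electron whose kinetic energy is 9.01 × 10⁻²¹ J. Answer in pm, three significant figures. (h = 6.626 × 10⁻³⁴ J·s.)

p = √(2mKE) = √(2 × 9.109 × 10⁻³¹ × 9.010 × 10⁻²¹) = 1.281 × 10⁻²⁵ kg·m/s.
λ = h/p = 6.626 × 10⁻³⁴ / 1.281 × 10⁻²⁵ = 5.17 × 10⁻⁹ m = 5170 pm.

λ = 5170 pm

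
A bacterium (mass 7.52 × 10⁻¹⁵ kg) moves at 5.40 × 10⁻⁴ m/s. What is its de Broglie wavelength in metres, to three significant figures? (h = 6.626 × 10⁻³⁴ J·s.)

p = mv = 7.52 × 10⁻¹⁵ × 5.40 × 10⁻⁴ = 4.061 × 10⁻¹⁸ kg·m/s.
λ = h/p = 6.626 × 10⁻³⁴ / 4.061 × 10⁻¹⁸ = 1.63 × 10⁻¹⁶ m.

λ = 1.63 × 10⁻¹⁶ m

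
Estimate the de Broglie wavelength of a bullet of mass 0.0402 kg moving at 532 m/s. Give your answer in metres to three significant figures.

p = mv = 0.0402 × 532 = 2.139 × 10¹ kg·m/s.
λ = h/p = 6.626 × 10⁻³⁴ / 2.139 × 10¹ = 3.10 × 10⁻³⁵ m.

λ = 3.10 × 10⁻³⁵ m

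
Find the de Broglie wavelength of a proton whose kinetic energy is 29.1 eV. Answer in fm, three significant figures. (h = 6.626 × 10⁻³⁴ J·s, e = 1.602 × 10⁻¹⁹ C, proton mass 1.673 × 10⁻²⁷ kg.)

KE = 29.1 eV = 4.662 × 10⁻¹⁸ J.
p = √(2mKE) = √(2 × 1.673 × 10⁻²⁷ × 4.662 × 10⁻¹⁸) = 1.249 × 10⁻²² kg·m/s.
λ = h/p = 6.626 × 10⁻³⁴ / 1.249 × 10⁻²² = 5.31 × 10⁻¹² m = 5310 fm.

λ = 5310 fm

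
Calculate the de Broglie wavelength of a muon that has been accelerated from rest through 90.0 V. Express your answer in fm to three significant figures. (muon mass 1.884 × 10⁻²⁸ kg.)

KE = eV = 1.602 × 10⁻¹⁹ × 90.00 = 1.442 × 10⁻¹⁷ J.
p = √(2mKE) = √(2 × 1.884 × 10⁻²⁸ × 1.442 × 10⁻¹⁷) = 7.371 × 10⁻²³ kg·m/s.
λ = h/p = 6.626 × 10⁻³⁴ / 7.371 × 10⁻²³ = 8.99 × 10⁻¹² m = 8990 fm.

λ = 8990 fm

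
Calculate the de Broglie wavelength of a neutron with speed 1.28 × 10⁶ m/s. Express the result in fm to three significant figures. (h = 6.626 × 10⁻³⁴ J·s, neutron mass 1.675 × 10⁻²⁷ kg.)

λ = 309 fm

p = mv = 1.675 × 10⁻²⁷ × 1.28 × 10⁶ = 2.144 × 10⁻²¹ kg·m/s.
λ = h/p = 6.626 × 10⁻³⁴ / 2.144 × 10⁻²¹ = 3.09 × 10⁻¹³ m = 309 fm.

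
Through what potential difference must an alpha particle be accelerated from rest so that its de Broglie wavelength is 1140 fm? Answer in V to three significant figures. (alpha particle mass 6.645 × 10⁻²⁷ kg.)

V = 79.3 V

p = h/λ = 6.626 × 10⁻³⁴ / 1.140 × 10⁻¹² = 5.812 × 10⁻²² kg·m/s.
KE = p²/(2m) = 2.542 × 10⁻¹⁷ J.
V = KE/2e = 2.542 × 10⁻¹⁷ / (2 × 1.602 × 10⁻¹⁹) = 79.3 V.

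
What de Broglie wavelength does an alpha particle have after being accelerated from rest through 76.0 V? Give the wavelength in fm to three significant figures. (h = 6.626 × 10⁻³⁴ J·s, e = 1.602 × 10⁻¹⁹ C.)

KE = 2eV = 2 × 1.602 × 10⁻¹⁹ × 76.00 = 2.435 × 10⁻¹⁷ J.
p = √(2mKE) = √(2 × 6.645 × 10⁻²⁷ × 2.435 × 10⁻¹⁷) = 5.689 × 10⁻²² kg·m/s.
λ = h/p = 6.626 × 10⁻³⁴ / 5.689 × 10⁻²² = 1.16 × 10⁻¹² m = 1160 fm.

λ = 1160 fm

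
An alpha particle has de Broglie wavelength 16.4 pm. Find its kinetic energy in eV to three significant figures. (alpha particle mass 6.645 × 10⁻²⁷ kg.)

p = h/λ = 6.626 × 10⁻³⁴ / 1.640 × 10⁻¹¹ = 4.040 × 10⁻²³ kg·m/s.
KE = p²/(2m) = (4.040 × 10⁻²³)² / (2 × 6.645 × 10⁻²⁷) = 1.228 × 10⁻¹⁹ J = 0.767 eV.

KE = 0.767 eV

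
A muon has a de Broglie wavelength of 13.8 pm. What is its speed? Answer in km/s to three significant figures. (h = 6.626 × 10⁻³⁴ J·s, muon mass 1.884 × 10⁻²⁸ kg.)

p = h/λ = 6.626 × 10⁻³⁴ / 1.380 × 10⁻¹¹ = 4.801 × 10⁻²³ kg·m/s.
v = p/m = 4.801 × 10⁻²³ / 1.884 × 10⁻²⁸ = 2.55 × 10⁵ m/s = 255 km/s.

v = 255 km/s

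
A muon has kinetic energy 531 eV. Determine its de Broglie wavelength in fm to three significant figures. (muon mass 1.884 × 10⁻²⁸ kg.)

KE = 531 eV = 8.507 × 10⁻¹⁷ J.
p = √(2mKE) = √(2 × 1.884 × 10⁻²⁸ × 8.507 × 10⁻¹⁷) = 1.790 × 10⁻²² kg·m/s.
λ = h/p = 6.626 × 10⁻³⁴ / 1.790 × 10⁻²² = 3.70 × 10⁻¹² m = 3700 fm.

λ = 3700 fm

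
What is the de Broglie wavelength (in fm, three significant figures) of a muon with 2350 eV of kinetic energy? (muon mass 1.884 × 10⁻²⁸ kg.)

λ = 1760 fm

KE = 2350 eV = 3.765 × 10⁻¹⁶ J.
p = √(2mKE) = √(2 × 1.884 × 10⁻²⁸ × 3.765 × 10⁻¹⁶) = 3.766 × 10⁻²² kg·m/s.
λ = h/p = 6.626 × 10⁻³⁴ / 3.766 × 10⁻²² = 1.76 × 10⁻¹² m = 1760 fm.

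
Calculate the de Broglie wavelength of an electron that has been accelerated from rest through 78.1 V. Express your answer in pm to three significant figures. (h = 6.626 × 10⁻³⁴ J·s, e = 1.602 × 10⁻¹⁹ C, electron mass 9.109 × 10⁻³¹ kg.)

KE = eV = 1.602 × 10⁻¹⁹ × 78.10 = 1.251 × 10⁻¹⁷ J.
p = √(2mKE) = √(2 × 9.109 × 10⁻³¹ × 1.251 × 10⁻¹⁷) = 4.774 × 10⁻²⁴ kg·m/s.
λ = h/p = 6.626 × 10⁻³⁴ / 4.774 × 10⁻²⁴ = 1.39 × 10⁻¹⁰ m = 139 pm.

λ = 139 pm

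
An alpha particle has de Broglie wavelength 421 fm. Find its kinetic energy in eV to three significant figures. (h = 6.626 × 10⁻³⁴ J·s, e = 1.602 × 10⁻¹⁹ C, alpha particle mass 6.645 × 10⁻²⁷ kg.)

KE = 1160 eV

p = h/λ = 6.626 × 10⁻³⁴ / 4.210 × 10⁻¹³ = 1.574 × 10⁻²¹ kg·m/s.
KE = p²/(2m) = (1.574 × 10⁻²¹)² / (2 × 6.645 × 10⁻²⁷) = 1.864 × 10⁻¹⁶ J = 1160 eV.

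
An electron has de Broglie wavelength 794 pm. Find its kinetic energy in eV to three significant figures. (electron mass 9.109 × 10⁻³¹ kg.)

p = h/λ = 6.626 × 10⁻³⁴ / 7.940 × 10⁻¹⁰ = 8.345 × 10⁻²⁵ kg·m/s.
KE = p²/(2m) = (8.345 × 10⁻²⁵)² / (2 × 9.109 × 10⁻³¹) = 3.823 × 10⁻¹⁹ J = 2.39 eV.

KE = 2.39 eV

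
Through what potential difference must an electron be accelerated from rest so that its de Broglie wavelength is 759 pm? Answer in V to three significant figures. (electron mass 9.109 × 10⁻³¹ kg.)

p = h/λ = 6.626 × 10⁻³⁴ / 7.590 × 10⁻¹⁰ = 8.730 × 10⁻²⁵ kg·m/s.
KE = p²/(2m) = 4.183 × 10⁻¹⁹ J.
V = KE/e = 4.183 × 10⁻¹⁹ / (1.602 × 10⁻¹⁹) = 2.61 V.

V = 2.61 V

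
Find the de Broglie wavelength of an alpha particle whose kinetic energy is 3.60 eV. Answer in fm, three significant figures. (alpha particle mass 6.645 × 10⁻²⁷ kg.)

λ = 7570 fm

KE = 3.60 eV = 5.767 × 10⁻¹⁹ J.
p = √(2mKE) = √(2 × 6.645 × 10⁻²⁷ × 5.767 × 10⁻¹⁹) = 8.755 × 10⁻²³ kg·m/s.
λ = h/p = 6.626 × 10⁻³⁴ / 8.755 × 10⁻²³ = 7.57 × 10⁻¹² m = 7570 fm.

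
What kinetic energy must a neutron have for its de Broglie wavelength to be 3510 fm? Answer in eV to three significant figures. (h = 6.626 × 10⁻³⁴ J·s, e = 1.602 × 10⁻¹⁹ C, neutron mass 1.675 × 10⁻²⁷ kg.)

KE = 66.4 eV

p = h/λ = 6.626 × 10⁻³⁴ / 3.510 × 10⁻¹² = 1.888 × 10⁻²² kg·m/s.
KE = p²/(2m) = (1.888 × 10⁻²²)² / (2 × 1.675 × 10⁻²⁷) = 1.064 × 10⁻¹⁷ J = 66.4 eV.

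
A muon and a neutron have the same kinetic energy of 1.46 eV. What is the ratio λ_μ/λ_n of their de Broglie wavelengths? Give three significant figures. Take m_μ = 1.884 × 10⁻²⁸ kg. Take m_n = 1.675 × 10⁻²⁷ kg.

At fixed KE, p = √(2mKE) so λ = h/p ∝ 1/√m.
λ_μ/λ_n = √(m_n/m_μ) = √(1.675 × 10⁻²⁷/1.884 × 10⁻²⁸) = √(8.891) = 2.98.

λ_μ/λ_n = 2.98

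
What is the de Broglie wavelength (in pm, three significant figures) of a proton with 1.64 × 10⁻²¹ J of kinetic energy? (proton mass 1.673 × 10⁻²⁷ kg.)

p = √(2mKE) = √(2 × 1.673 × 10⁻²⁷ × 1.640 × 10⁻²¹) = 2.343 × 10⁻²⁴ kg·m/s.
λ = h/p = 6.626 × 10⁻³⁴ / 2.343 × 10⁻²⁴ = 2.83 × 10⁻¹⁰ m = 283 pm.

λ = 283 pm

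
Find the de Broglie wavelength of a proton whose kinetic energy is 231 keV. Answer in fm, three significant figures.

KE = 231 keV = 3.701 × 10⁻¹⁴ J.
p = √(2mKE) = √(2 × 1.673 × 10⁻²⁷ × 3.701 × 10⁻¹⁴) = 1.113 × 10⁻²⁰ kg·m/s.
λ = h/p = 6.626 × 10⁻³⁴ / 1.113 × 10⁻²⁰ = 5.95 × 10⁻¹⁴ m = 59.5 fm.

λ = 59.5 fm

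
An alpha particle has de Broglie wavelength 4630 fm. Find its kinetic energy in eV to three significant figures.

p = h/λ = 6.626 × 10⁻³⁴ / 4.630 × 10⁻¹² = 1.431 × 10⁻²² kg·m/s.
KE = p²/(2m) = (1.431 × 10⁻²²)² / (2 × 6.645 × 10⁻²⁷) = 1.541 × 10⁻¹⁸ J = 9.62 eV.

KE = 9.62 eV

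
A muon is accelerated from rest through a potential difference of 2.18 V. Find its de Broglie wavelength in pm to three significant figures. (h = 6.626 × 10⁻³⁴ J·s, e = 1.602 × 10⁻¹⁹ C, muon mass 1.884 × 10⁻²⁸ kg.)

KE = eV = 1.602 × 10⁻¹⁹ × 2.180 = 3.492 × 10⁻¹⁹ J.
p = √(2mKE) = √(2 × 1.884 × 10⁻²⁸ × 3.492 × 10⁻¹⁹) = 1.147 × 10⁻²³ kg·m/s.
λ = h/p = 6.626 × 10⁻³⁴ / 1.147 × 10⁻²³ = 5.78 × 10⁻¹¹ m = 57.8 pm.

λ = 57.8 pm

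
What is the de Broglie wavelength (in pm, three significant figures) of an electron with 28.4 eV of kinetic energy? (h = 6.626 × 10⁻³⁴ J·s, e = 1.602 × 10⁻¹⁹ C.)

λ = 230 pm

KE = 28.4 eV = 4.550 × 10⁻¹⁸ J.
p = √(2mKE) = √(2 × 9.109 × 10⁻³¹ × 4.550 × 10⁻¹⁸) = 2.879 × 10⁻²⁴ kg·m/s.
λ = h/p = 6.626 × 10⁻³⁴ / 2.879 × 10⁻²⁴ = 2.30 × 10⁻¹⁰ m = 230 pm.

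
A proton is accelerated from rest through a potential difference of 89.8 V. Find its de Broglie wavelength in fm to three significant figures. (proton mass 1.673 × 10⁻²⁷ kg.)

KE = eV = 1.602 × 10⁻¹⁹ × 89.80 = 1.439 × 10⁻¹⁷ J.
p = √(2mKE) = √(2 × 1.673 × 10⁻²⁷ × 1.439 × 10⁻¹⁷) = 2.194 × 10⁻²² kg·m/s.
λ = h/p = 6.626 × 10⁻³⁴ / 2.194 × 10⁻²² = 3.02 × 10⁻¹² m = 3020 fm.

λ = 3020 fm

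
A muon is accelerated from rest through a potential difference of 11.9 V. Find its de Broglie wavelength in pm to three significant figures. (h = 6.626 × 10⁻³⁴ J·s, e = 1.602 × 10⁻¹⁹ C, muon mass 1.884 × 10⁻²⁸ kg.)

λ = 24.7 pm

KE = eV = 1.602 × 10⁻¹⁹ × 11.90 = 1.906 × 10⁻¹⁸ J.
p = √(2mKE) = √(2 × 1.884 × 10⁻²⁸ × 1.906 × 10⁻¹⁸) = 2.680 × 10⁻²³ kg·m/s.
λ = h/p = 6.626 × 10⁻³⁴ / 2.680 × 10⁻²³ = 2.47 × 10⁻¹¹ m = 24.7 pm.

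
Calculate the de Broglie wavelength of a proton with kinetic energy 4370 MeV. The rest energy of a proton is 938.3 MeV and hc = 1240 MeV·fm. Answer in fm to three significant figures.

λ = 0.237 fm

Total energy E = KE + m₀c² = 4370 + 938.3 = 5308.3 MeV.
(pc)² = E² − (m₀c²)² = (5308.3)² − (938.3)² = 2.730 × 10⁷ MeV², so pc = 5225 MeV.
λ = hc/(pc) = 1240 MeV·fm / 5225 MeV = 0.237 fm.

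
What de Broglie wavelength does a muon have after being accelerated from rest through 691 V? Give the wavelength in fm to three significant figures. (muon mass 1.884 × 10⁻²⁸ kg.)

λ = 3240 fm

KE = eV = 1.602 × 10⁻¹⁹ × 691.0 = 1.107 × 10⁻¹⁶ J.
p = √(2mKE) = √(2 × 1.884 × 10⁻²⁸ × 1.107 × 10⁻¹⁶) = 2.042 × 10⁻²² kg·m/s.
λ = h/p = 6.626 × 10⁻³⁴ / 2.042 × 10⁻²² = 3.24 × 10⁻¹² m = 3240 fm.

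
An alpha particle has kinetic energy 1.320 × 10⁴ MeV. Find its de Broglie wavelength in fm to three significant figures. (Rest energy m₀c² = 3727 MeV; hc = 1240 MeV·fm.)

Total energy E = KE + m₀c² = 1.320 × 10⁴ + 3727 = 16927 MeV.
(pc)² = E² − (m₀c²)² = (16927)² − (3727)² = 2.726 × 10⁸ MeV², so pc = 1.651 × 10⁴ MeV.
λ = hc/(pc) = 1240 MeV·fm / 1.651 × 10⁴ MeV = 0.0751 fm.

λ = 0.0751 fm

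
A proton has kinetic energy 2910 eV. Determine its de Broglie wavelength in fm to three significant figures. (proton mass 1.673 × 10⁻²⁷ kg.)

KE = 2910 eV = 4.662 × 10⁻¹⁶ J.
p = √(2mKE) = √(2 × 1.673 × 10⁻²⁷ × 4.662 × 10⁻¹⁶) = 1.249 × 10⁻²¹ kg·m/s.
λ = h/p = 6.626 × 10⁻³⁴ / 1.249 × 10⁻²¹ = 5.31 × 10⁻¹³ m = 531 fm.

λ = 531 fm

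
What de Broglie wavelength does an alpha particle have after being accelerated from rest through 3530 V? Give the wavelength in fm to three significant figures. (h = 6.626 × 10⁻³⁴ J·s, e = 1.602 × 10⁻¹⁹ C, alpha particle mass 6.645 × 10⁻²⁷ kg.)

λ = 171 fm

KE = 2eV = 2 × 1.602 × 10⁻¹⁹ × 3530 = 1.131 × 10⁻¹⁵ J.
p = √(2mKE) = √(2 × 6.645 × 10⁻²⁷ × 1.131 × 10⁻¹⁵) = 3.877 × 10⁻²¹ kg·m/s.
λ = h/p = 6.626 × 10⁻³⁴ / 3.877 × 10⁻²¹ = 1.71 × 10⁻¹³ m = 171 fm.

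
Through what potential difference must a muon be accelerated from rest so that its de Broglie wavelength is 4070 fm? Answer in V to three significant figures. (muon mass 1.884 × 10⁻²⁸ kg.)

V = 439 V

p = h/λ = 6.626 × 10⁻³⁴ / 4.070 × 10⁻¹² = 1.628 × 10⁻²² kg·m/s.
KE = p²/(2m) = 7.034 × 10⁻¹⁷ J.
V = KE/e = 7.034 × 10⁻¹⁷ / (1.602 × 10⁻¹⁹) = 439 V.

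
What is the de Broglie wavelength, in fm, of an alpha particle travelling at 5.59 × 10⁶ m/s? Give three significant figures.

λ = 17.8 fm

p = mv = 6.645 × 10⁻²⁷ × 5.59 × 10⁶ = 3.715 × 10⁻²⁰ kg·m/s.
λ = h/p = 6.626 × 10⁻³⁴ / 3.715 × 10⁻²⁰ = 1.78 × 10⁻¹⁴ m = 17.8 fm.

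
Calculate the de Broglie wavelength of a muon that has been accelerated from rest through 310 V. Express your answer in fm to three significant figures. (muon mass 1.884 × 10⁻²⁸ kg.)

λ = 4840 fm

KE = eV = 1.602 × 10⁻¹⁹ × 310.0 = 4.966 × 10⁻¹⁷ J.
p = √(2mKE) = √(2 × 1.884 × 10⁻²⁸ × 4.966 × 10⁻¹⁷) = 1.368 × 10⁻²² kg·m/s.
λ = h/p = 6.626 × 10⁻³⁴ / 1.368 × 10⁻²² = 4.84 × 10⁻¹² m = 4840 fm.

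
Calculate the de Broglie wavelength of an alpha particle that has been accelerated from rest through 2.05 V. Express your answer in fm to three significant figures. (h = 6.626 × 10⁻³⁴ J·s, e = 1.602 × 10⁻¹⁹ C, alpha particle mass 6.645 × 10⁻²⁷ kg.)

KE = 2eV = 2 × 1.602 × 10⁻¹⁹ × 2.050 = 6.568 × 10⁻¹⁹ J.
p = √(2mKE) = √(2 × 6.645 × 10⁻²⁷ × 6.568 × 10⁻¹⁹) = 9.343 × 10⁻²³ kg·m/s.
λ = h/p = 6.626 × 10⁻³⁴ / 9.343 × 10⁻²³ = 7.09 × 10⁻¹² m = 7090 fm.

λ = 7090 fm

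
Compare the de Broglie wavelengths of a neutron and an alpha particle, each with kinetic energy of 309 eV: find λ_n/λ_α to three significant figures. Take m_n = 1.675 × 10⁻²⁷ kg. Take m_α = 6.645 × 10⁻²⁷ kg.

At fixed KE, p = √(2mKE) so λ = h/p ∝ 1/√m.
λ_n/λ_α = √(m_α/m_n) = √(6.645 × 10⁻²⁷/1.675 × 10⁻²⁷) = √(3.967) = 1.99.

λ_n/λ_α = 1.99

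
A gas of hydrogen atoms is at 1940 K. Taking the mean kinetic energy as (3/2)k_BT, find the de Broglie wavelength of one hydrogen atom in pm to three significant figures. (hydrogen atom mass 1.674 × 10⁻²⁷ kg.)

KE = (3/2)k_BT = 1.5 × 1.381 × 10⁻²³ × 1940 = 4.019 × 10⁻²⁰ J.
p = √(2mKE) = √(2 × 1.674 × 10⁻²⁷ × 4.019 × 10⁻²⁰) = 1.160 × 10⁻²³ kg·m/s.
λ = h/p = 5.71 × 10⁻¹¹ m = 57.1 pm.

λ = 57.1 pm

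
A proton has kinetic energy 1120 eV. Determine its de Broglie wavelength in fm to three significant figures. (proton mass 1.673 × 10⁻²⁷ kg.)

KE = 1120 eV = 1.794 × 10⁻¹⁶ J.
p = √(2mKE) = √(2 × 1.673 × 10⁻²⁷ × 1.794 × 10⁻¹⁶) = 7.748 × 10⁻²² kg·m/s.
λ = h/p = 6.626 × 10⁻³⁴ / 7.748 × 10⁻²² = 8.55 × 10⁻¹³ m = 855 fm.

λ = 855 fm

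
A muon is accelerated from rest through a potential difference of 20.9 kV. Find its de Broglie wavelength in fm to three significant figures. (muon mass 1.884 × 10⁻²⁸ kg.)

λ = 590 fm

KE = eV = 1.602 × 10⁻¹⁹ × 2.090 × 10⁴ = 3.348 × 10⁻¹⁵ J.
p = √(2mKE) = √(2 × 1.884 × 10⁻²⁸ × 3.348 × 10⁻¹⁵) = 1.123 × 10⁻²¹ kg·m/s.
λ = h/p = 6.626 × 10⁻³⁴ / 1.123 × 10⁻²¹ = 5.90 × 10⁻¹³ m = 590 fm.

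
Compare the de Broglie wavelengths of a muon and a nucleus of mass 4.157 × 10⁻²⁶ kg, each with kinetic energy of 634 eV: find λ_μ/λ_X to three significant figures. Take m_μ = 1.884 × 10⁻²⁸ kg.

At fixed KE, p = √(2mKE) so λ = h/p ∝ 1/√m.
λ_μ/λ_X = √(m_X/m_μ) = √(4.157 × 10⁻²⁶/1.884 × 10⁻²⁸) = √(220.6) = 14.9.

λ_μ/λ_X = 14.9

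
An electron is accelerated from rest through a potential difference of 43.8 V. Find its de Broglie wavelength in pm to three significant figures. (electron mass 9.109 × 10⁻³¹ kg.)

KE = eV = 1.602 × 10⁻¹⁹ × 43.80 = 7.017 × 10⁻¹⁸ J.
p = √(2mKE) = √(2 × 9.109 × 10⁻³¹ × 7.017 × 10⁻¹⁸) = 3.575 × 10⁻²⁴ kg·m/s.
λ = h/p = 6.626 × 10⁻³⁴ / 3.575 × 10⁻²⁴ = 1.85 × 10⁻¹⁰ m = 185 pm.

λ = 185 pm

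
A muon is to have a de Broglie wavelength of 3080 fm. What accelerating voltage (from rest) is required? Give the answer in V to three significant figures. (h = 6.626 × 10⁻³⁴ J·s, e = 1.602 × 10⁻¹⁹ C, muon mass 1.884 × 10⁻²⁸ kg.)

V = 767 V

p = h/λ = 6.626 × 10⁻³⁴ / 3.080 × 10⁻¹² = 2.151 × 10⁻²² kg·m/s.
KE = p²/(2m) = 1.228 × 10⁻¹⁶ J.
V = KE/e = 1.228 × 10⁻¹⁶ / (1.602 × 10⁻¹⁹) = 767 V.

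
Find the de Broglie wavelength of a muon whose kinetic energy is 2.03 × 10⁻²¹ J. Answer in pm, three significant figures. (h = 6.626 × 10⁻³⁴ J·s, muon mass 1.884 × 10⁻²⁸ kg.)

λ = 758 pm

p = √(2mKE) = √(2 × 1.884 × 10⁻²⁸ × 2.030 × 10⁻²¹) = 8.746 × 10⁻²⁵ kg·m/s.
λ = h/p = 6.626 × 10⁻³⁴ / 8.746 × 10⁻²⁵ = 7.58 × 10⁻¹⁰ m = 758 pm.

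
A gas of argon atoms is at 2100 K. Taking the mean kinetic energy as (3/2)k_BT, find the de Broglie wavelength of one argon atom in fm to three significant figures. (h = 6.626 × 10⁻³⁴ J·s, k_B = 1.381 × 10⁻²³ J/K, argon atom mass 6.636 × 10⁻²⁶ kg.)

λ = 8720 fm

KE = (3/2)k_BT = 1.5 × 1.381 × 10⁻²³ × 2100 = 4.350 × 10⁻²⁰ J.
p = √(2mKE) = √(2 × 6.636 × 10⁻²⁶ × 4.350 × 10⁻²⁰) = 7.598 × 10⁻²³ kg·m/s.
λ = h/p = 8.72 × 10⁻¹² m = 8720 fm.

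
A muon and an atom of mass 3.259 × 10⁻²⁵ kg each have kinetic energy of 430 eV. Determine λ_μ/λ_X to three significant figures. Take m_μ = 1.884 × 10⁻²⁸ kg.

At fixed KE, p = √(2mKE) so λ = h/p ∝ 1/√m.
λ_μ/λ_X = √(m_X/m_μ) = √(3.259 × 10⁻²⁵/1.884 × 10⁻²⁸) = √(1730) = 41.6.

λ_μ/λ_X = 41.6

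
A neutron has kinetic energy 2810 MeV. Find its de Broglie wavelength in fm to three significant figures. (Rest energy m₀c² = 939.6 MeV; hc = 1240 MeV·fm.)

λ = 0.342 fm

Total energy E = KE + m₀c² = 2810 + 939.6 = 3749.6 MeV.
(pc)² = E² − (m₀c²)² = (3749.6)² − (939.6)² = 1.318 × 10⁷ MeV², so pc = 3630 MeV.
λ = hc/(pc) = 1240 MeV·fm / 3630 MeV = 0.342 fm.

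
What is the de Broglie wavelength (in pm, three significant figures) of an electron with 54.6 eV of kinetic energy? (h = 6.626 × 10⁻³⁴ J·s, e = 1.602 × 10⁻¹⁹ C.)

KE = 54.6 eV = 8.747 × 10⁻¹⁸ J.
p = √(2mKE) = √(2 × 9.109 × 10⁻³¹ × 8.747 × 10⁻¹⁸) = 3.992 × 10⁻²⁴ kg·m/s.
λ = h/p = 6.626 × 10⁻³⁴ / 3.992 × 10⁻²⁴ = 1.66 × 10⁻¹⁰ m = 166 pm.

λ = 166 pm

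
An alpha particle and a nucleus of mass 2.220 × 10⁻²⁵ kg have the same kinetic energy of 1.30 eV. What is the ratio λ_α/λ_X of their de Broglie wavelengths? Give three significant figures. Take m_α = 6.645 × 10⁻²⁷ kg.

λ_α/λ_X = 5.78

At fixed KE, p = √(2mKE) so λ = h/p ∝ 1/√m.
λ_α/λ_X = √(m_X/m_α) = √(2.220 × 10⁻²⁵/6.645 × 10⁻²⁷) = √(33.41) = 5.78.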